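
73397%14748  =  14405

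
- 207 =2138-2345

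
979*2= 1958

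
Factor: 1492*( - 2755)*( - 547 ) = 2^2*5^1*19^1*29^1 * 373^1*547^1 = 2248421620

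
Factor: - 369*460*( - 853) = 2^2*3^2*5^1*23^1* 41^1*853^1 = 144788220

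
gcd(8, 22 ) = 2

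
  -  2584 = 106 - 2690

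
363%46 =41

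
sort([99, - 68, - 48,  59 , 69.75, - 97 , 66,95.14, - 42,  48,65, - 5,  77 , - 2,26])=[ - 97,-68, - 48 , - 42,-5, - 2, 26,  48, 59,65  ,  66,69.75, 77,95.14,99]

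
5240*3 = 15720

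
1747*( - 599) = - 1046453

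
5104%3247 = 1857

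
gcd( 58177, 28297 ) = 1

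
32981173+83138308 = 116119481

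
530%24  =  2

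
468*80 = 37440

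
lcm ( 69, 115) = 345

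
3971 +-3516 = 455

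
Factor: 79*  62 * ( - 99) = -2^1 * 3^2*11^1*31^1*79^1 = - 484902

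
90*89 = 8010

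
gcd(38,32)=2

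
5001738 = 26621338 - 21619600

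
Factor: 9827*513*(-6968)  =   - 35127436968  =  - 2^3*3^3*13^1 * 19^1*31^1*67^1*317^1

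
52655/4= 52655/4 = 13163.75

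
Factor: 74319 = 3^1*7^1*3539^1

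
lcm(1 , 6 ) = 6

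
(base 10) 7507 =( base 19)11f2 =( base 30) 8a7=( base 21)H0A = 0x1d53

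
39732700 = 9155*4340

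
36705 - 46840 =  - 10135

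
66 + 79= 145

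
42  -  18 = 24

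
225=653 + -428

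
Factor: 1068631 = 1068631^1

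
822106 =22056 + 800050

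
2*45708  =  91416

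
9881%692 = 193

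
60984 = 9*6776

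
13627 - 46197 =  - 32570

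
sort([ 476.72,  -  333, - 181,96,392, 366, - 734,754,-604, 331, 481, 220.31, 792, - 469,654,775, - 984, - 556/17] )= [ - 984, - 734,  -  604, - 469, - 333, - 181, - 556/17 , 96, 220.31,  331, 366,392, 476.72,481,654, 754,  775,  792]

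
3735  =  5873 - 2138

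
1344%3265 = 1344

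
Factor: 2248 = 2^3 * 281^1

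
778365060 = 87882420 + 690482640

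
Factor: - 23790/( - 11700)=61/30 = 2^( - 1) * 3^(-1) * 5^ ( - 1 )* 61^1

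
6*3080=18480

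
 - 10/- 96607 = 10/96607 = 0.00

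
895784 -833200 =62584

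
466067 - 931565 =  -  465498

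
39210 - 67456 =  - 28246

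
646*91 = 58786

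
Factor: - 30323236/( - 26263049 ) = 2^2*163^(-1 )*2659^1*2851^1*161123^(-1)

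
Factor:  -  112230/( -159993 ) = 2^1*  5^1*43^1 *613^( - 1)  =  430/613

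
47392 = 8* 5924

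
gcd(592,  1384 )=8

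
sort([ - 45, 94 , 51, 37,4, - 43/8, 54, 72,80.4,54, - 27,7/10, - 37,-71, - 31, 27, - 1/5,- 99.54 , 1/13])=[-99.54 , - 71,-45,-37, - 31, - 27,- 43/8, - 1/5, 1/13,7/10, 4, 27, 37, 51, 54,54,72, 80.4, 94] 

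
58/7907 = 58/7907= 0.01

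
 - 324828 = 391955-716783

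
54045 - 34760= 19285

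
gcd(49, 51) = 1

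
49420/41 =1205  +  15/41 =1205.37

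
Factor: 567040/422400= 443/330=2^( - 1 ) *3^( - 1 )*5^( - 1 )*11^( - 1 )*443^1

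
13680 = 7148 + 6532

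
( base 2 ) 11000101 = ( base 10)197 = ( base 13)122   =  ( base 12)145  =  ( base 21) 98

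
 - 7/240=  - 1 + 233/240 = - 0.03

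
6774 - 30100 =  - 23326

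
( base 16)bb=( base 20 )97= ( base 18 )A7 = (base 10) 187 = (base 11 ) 160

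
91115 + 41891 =133006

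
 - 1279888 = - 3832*334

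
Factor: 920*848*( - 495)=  - 386179200= - 2^7*3^2*5^2*11^1*23^1*53^1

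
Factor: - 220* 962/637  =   - 16280/49 = - 2^3*5^1*7^( - 2)* 11^1*37^1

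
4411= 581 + 3830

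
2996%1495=6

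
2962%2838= 124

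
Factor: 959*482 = 2^1*7^1*137^1*241^1=   462238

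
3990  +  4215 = 8205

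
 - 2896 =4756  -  7652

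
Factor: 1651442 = 2^1*13^1*19^1 * 3343^1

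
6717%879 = 564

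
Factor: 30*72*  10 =2^5*3^3*5^2=21600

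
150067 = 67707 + 82360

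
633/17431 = 633/17431 = 0.04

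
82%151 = 82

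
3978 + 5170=9148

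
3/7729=3/7729 =0.00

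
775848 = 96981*8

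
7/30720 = 7/30720= 0.00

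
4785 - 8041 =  -3256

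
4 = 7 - 3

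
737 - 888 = - 151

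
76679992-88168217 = - 11488225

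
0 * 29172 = 0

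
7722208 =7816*988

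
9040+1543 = 10583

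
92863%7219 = 6235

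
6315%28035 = 6315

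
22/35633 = 22/35633=0.00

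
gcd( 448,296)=8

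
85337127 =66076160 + 19260967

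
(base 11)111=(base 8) 205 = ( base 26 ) 53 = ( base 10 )133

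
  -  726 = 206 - 932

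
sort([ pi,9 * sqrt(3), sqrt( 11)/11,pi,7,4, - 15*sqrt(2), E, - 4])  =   [ - 15 * sqrt(2 ),-4,sqrt( 11 )/11,E, pi,pi, 4, 7,9 * sqrt(3) ]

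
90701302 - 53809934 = 36891368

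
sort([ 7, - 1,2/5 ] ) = [ - 1,2/5, 7 ] 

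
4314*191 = 823974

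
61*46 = 2806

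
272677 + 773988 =1046665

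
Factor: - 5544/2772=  - 2^1 = - 2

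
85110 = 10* 8511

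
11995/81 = 11995/81 = 148.09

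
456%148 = 12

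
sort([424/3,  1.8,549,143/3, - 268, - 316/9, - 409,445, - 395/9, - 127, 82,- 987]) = [-987, - 409, - 268, - 127, - 395/9, - 316/9,1.8,143/3, 82, 424/3,445,549]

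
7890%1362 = 1080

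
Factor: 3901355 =5^1*41^1*19031^1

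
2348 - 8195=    - 5847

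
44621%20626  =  3369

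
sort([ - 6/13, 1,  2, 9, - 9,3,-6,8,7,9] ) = [-9,-6, - 6/13,1, 2, 3,7,8, 9,9]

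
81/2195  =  81/2195=0.04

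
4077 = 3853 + 224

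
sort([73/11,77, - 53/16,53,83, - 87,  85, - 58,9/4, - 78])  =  [ - 87, - 78,  -  58, - 53/16 , 9/4, 73/11,53,77,83,85 ]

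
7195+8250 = 15445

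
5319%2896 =2423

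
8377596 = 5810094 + 2567502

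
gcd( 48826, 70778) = 2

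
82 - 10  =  72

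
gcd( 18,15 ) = 3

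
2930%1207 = 516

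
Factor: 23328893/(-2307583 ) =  - 7^1*83^1 * 1009^( - 1 ) * 2287^( - 1 ) * 40153^1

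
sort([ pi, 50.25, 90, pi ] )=[ pi,pi,50.25, 90 ]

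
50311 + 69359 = 119670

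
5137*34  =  174658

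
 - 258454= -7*36922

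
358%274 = 84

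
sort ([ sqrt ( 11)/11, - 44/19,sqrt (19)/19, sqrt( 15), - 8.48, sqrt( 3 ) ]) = [ - 8.48, - 44/19, sqrt (19)/19, sqrt( 11)/11,sqrt(3),sqrt( 15)]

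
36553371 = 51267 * 713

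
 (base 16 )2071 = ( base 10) 8305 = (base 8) 20161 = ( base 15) 26DA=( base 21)IHA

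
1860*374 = 695640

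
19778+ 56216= 75994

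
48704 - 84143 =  - 35439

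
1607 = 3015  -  1408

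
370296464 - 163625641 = 206670823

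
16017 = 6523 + 9494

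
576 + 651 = 1227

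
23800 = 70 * 340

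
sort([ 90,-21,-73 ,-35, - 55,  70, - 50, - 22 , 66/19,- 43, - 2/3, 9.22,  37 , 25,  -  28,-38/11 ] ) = [-73, - 55, - 50,-43,-35 ,  -  28 ,-22, - 21, - 38/11,-2/3,66/19, 9.22,25,37, 70, 90]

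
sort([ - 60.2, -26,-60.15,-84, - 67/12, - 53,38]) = [ - 84, - 60.2, - 60.15, - 53,  -  26,- 67/12,38]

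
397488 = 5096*78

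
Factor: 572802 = 2^1*3^1*95467^1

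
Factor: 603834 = 2^1 * 3^1*7^1 * 11^1*1307^1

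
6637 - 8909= - 2272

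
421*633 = 266493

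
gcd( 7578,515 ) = 1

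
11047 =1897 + 9150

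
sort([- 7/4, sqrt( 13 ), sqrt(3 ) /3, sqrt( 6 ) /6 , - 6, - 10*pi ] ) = [ - 10*pi ,-6, - 7/4,sqrt(6) /6 , sqrt (3) /3 , sqrt(13) ]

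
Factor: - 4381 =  - 13^1 * 337^1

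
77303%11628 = 7535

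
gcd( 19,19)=19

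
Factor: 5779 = 5779^1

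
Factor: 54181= 54181^1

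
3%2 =1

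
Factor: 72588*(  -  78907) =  - 2^2 * 3^1 * 19^1*23^1*263^1* 4153^1 = -5727701316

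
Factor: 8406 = 2^1*3^2 * 467^1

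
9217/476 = 9217/476  =  19.36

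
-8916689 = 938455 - 9855144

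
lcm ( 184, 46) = 184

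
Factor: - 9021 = -3^1*31^1*97^1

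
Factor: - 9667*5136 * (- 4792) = 237921419904 = 2^7*3^1*7^1*107^1*599^1*1381^1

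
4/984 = 1/246 = 0.00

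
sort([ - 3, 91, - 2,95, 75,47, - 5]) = [ - 5, - 3, - 2,47, 75, 91 , 95]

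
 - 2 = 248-250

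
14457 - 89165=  - 74708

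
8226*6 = 49356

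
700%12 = 4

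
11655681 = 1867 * 6243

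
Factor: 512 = 2^9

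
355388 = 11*32308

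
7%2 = 1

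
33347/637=33347/637= 52.35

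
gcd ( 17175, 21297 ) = 687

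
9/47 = 9/47  =  0.19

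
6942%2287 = 81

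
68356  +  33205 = 101561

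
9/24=3/8=0.38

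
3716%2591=1125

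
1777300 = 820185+957115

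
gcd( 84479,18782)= 1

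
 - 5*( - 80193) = 400965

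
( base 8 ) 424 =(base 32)8k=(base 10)276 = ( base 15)136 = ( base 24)BC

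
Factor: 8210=2^1*5^1*821^1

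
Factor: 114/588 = 19/98 =2^ (  -  1)*7^(  -  2)*19^1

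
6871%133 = 88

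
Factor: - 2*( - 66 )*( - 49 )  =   - 2^2*3^1*7^2*11^1  =  - 6468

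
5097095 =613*8315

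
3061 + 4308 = 7369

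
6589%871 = 492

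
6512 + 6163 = 12675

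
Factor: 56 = 2^3 * 7^1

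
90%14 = 6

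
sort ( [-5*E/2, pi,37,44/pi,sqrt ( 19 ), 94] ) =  [-5*E/2,pi, sqrt(19), 44/pi,37,94]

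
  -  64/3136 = -1 + 48/49 = -  0.02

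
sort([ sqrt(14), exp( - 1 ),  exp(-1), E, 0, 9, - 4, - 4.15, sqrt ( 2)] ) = [-4.15,-4,0, exp(-1 ),exp( -1), sqrt(2),E, sqrt(14 ),9]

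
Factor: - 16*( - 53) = 848  =  2^4*53^1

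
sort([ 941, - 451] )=[ - 451,941] 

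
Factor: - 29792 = -2^5*7^2*19^1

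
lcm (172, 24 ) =1032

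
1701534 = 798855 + 902679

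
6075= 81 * 75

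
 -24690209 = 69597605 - 94287814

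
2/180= 1/90=0.01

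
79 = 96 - 17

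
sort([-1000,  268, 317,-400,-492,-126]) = [ - 1000,  -  492,-400, -126, 268,317 ] 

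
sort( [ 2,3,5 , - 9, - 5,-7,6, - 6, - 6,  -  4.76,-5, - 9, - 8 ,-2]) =[ - 9, - 9,-8, - 7,-6, - 6, - 5 , - 5 , - 4.76, - 2,2, 3,  5, 6 ] 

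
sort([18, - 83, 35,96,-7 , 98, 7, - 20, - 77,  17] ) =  [-83, -77, - 20, - 7, 7, 17,  18, 35,96, 98 ]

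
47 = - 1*( - 47)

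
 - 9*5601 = -50409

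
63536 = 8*7942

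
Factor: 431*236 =101716=2^2*59^1*431^1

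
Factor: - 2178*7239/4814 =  - 7883271/2407 = - 3^3*11^2*19^1*29^ (-1 )*83^( - 1 )*  127^1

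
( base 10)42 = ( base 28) 1e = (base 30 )1c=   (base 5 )132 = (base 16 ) 2a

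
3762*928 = 3491136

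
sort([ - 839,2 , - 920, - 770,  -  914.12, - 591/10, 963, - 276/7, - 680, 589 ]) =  [  -  920, - 914.12, - 839,  -  770, - 680, - 591/10,-276/7,2,589, 963 ]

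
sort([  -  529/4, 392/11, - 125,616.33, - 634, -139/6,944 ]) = [  -  634, - 529/4, - 125, - 139/6, 392/11,616.33,944] 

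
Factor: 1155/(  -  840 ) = - 2^(  -  3 )*11^1 = - 11/8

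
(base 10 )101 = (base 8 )145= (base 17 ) 5G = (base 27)3K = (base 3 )10202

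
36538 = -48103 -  - 84641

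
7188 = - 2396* (  -  3 )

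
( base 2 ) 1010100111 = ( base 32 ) l7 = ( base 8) 1247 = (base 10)679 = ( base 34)jx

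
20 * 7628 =152560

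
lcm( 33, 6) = 66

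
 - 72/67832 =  - 9/8479 =- 0.00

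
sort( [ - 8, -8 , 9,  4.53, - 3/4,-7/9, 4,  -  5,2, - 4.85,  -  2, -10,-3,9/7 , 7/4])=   [-10, - 8,-8,-5, - 4.85,  -  3,-2,-7/9, - 3/4,9/7, 7/4,2 , 4,4.53,9]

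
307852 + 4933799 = 5241651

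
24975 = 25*999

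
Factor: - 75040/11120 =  - 938/139 = - 2^1*7^1*67^1*139^ ( - 1)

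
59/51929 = 59/51929 = 0.00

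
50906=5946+44960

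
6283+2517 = 8800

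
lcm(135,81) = 405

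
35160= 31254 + 3906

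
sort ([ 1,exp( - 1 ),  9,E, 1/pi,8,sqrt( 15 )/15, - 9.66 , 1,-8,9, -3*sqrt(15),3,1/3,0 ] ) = [ - 3 * sqrt(15), - 9.66, - 8,0,sqrt(15 )/15, 1/pi,1/3,  exp( - 1 ),1,  1,E,3 , 8,9,9]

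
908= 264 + 644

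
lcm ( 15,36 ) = 180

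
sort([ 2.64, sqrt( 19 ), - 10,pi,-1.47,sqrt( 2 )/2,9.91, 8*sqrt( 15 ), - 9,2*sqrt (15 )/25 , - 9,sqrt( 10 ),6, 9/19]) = [ -10, -9, - 9, - 1.47,  2*sqrt ( 15)/25, 9/19,  sqrt( 2)/2,  2.64, pi,sqrt(10),sqrt( 19 ),6,9.91, 8*sqrt( 15)]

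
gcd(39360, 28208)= 656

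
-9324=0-9324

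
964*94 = 90616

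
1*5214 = 5214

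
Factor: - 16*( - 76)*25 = 2^6*5^2*19^1 = 30400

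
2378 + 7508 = 9886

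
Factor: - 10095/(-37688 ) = 2^( - 3)*3^1*5^1*7^( - 1 ) = 15/56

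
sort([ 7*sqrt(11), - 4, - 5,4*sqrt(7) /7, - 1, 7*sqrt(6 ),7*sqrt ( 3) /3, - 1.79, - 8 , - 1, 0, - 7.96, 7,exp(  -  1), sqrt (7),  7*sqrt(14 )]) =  [ - 8,  -  7.96, - 5, - 4,-1.79, - 1, - 1,0, exp(-1 ),4 *sqrt(7)/7,sqrt (7),  7*sqrt( 3) /3, 7,7 * sqrt(6 ), 7*sqrt ( 11),  7 *sqrt( 14 ) ] 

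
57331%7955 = 1646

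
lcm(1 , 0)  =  0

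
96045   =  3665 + 92380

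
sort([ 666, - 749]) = [ - 749,666 ] 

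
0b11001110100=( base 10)1652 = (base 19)4ai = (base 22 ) 392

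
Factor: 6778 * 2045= 2^1*5^1*409^1 * 3389^1 = 13861010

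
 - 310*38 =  - 11780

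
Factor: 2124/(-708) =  -3^1 = -3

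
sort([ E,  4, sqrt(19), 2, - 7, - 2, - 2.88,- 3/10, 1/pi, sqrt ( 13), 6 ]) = [ - 7, - 2.88,-2,-3/10,  1/pi, 2 , E, sqrt(13), 4, sqrt( 19),6]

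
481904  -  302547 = 179357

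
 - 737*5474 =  - 4034338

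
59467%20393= 18681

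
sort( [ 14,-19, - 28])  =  [-28,-19, 14]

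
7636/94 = 81 + 11/47 = 81.23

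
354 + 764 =1118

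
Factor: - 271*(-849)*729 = 167727591 = 3^7 * 271^1 * 283^1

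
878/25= 35 + 3/25= 35.12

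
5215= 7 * 745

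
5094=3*1698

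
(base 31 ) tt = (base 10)928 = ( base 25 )1C3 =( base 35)qi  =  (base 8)1640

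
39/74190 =13/24730=   0.00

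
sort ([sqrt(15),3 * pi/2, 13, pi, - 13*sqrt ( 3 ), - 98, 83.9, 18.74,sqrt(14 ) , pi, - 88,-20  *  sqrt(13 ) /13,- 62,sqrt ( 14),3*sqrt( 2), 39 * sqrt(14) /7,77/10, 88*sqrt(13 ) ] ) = [-98,  -  88,-62,-13*sqrt( 3 ),-20*sqrt(13 )/13,pi, pi,sqrt (14 ), sqrt(14 ), sqrt(15 ),3*sqrt(2 ),3 *pi/2, 77/10, 13, 18.74, 39* sqrt(14) /7,83.9,88*sqrt(13 )]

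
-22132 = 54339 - 76471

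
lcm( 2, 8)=8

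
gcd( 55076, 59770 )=2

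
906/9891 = 302/3297 = 0.09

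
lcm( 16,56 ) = 112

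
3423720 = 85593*40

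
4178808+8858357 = 13037165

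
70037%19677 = 11006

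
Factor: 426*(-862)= -2^2*3^1*71^1*431^1 = -367212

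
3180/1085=2+202/217 = 2.93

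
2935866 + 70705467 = 73641333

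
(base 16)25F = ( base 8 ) 1137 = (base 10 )607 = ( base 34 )ht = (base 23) 139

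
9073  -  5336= 3737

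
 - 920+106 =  - 814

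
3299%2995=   304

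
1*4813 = 4813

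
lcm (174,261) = 522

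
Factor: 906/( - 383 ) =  -2^1* 3^1*151^1 * 383^( - 1 ) 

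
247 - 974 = -727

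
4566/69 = 66  +  4/23 = 66.17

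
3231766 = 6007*538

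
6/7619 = 6/7619 = 0.00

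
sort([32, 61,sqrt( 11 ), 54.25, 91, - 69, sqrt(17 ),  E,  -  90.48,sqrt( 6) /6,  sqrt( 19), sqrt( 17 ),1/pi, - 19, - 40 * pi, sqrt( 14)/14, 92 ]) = [ - 40*pi, -90.48, - 69, - 19,sqrt( 14)/14,1/pi, sqrt( 6 ) /6,E,sqrt( 11),sqrt( 17),sqrt( 17),sqrt( 19 ),32,54.25,  61, 91, 92 ] 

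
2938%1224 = 490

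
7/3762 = 7/3762 = 0.00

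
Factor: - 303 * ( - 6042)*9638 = 17644537188  =  2^2*3^2 *19^1*53^1*61^1*79^1*101^1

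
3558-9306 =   -  5748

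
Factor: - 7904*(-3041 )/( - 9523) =-2^5*13^1*19^1*89^( - 1)*107^( - 1 )*3041^1=-  24036064/9523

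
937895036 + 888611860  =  1826506896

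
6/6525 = 2/2175 = 0.00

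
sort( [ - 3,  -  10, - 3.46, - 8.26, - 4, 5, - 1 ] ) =[ - 10, - 8.26, - 4, - 3.46, - 3, - 1,  5]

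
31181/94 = 331 + 67/94 = 331.71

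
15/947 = 15/947 = 0.02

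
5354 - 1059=4295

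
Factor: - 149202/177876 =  - 307/366=- 2^(- 1)*3^( - 1)*61^( - 1)*  307^1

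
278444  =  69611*4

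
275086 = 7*39298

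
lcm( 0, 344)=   0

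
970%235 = 30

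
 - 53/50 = - 2 + 47/50=- 1.06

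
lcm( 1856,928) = 1856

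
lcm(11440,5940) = 308880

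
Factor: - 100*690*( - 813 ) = 56097000 = 2^3*3^2*5^3*23^1*271^1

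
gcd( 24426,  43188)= 354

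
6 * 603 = 3618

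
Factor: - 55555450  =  -2^1*5^2*439^1*2531^1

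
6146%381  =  50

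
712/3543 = 712/3543 = 0.20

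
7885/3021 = 2+97/159 = 2.61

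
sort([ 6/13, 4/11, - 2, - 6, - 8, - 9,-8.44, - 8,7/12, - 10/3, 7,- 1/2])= [ - 9, - 8.44, - 8,- 8, - 6, - 10/3, - 2,  -  1/2, 4/11,6/13,7/12,  7]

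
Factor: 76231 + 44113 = 120344  =  2^3*7^2*307^1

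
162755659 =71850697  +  90904962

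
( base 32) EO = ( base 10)472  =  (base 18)184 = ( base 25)im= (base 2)111011000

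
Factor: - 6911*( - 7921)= 89^2*6911^1 = 54742031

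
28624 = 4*7156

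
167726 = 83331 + 84395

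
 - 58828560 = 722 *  (  -  81480)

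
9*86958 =782622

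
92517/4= 92517/4 = 23129.25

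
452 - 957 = -505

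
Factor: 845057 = 59^1 * 14323^1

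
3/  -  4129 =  - 1+ 4126/4129 = - 0.00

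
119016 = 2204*54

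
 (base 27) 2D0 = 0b11100010001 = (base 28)28h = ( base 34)1J7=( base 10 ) 1809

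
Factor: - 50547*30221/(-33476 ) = 1527580887/33476 = 2^( - 2)*3^1*7^1 * 29^1 * 47^1 * 83^1*643^1*8369^(  -  1)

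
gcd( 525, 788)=1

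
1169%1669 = 1169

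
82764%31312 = 20140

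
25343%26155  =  25343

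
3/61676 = 3/61676=0.00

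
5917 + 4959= 10876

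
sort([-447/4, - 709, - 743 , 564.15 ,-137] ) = [ - 743,-709, - 137 ,-447/4,  564.15] 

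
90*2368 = 213120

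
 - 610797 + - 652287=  - 1263084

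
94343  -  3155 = 91188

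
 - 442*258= -114036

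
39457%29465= 9992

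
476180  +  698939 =1175119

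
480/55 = 8 + 8/11 = 8.73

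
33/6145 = 33/6145 = 0.01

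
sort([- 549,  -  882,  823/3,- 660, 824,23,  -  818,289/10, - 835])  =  [ - 882,  -  835,-818 ,-660, - 549,  23, 289/10, 823/3,824]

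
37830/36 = 6305/6 = 1050.83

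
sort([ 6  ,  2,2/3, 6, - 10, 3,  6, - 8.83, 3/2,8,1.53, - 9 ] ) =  [  -  10, - 9,- 8.83 , 2/3, 3/2,1.53, 2, 3,6, 6, 6,  8]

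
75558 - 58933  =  16625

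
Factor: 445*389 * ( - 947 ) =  - 5^1*89^1*389^1*947^1 = - 163930435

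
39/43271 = 39/43271= 0.00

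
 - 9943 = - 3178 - 6765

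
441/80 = 5 + 41/80 = 5.51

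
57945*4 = 231780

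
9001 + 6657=15658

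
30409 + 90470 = 120879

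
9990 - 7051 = 2939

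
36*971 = 34956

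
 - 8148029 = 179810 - 8327839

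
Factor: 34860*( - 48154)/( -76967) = 2^3 * 3^1*5^1* 7^1*11^( - 1)*83^1*6997^( - 1 )*24077^1 = 1678648440/76967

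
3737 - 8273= - 4536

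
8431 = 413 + 8018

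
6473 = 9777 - 3304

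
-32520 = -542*60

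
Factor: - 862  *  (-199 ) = 2^1*199^1 * 431^1= 171538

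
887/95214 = 887/95214= 0.01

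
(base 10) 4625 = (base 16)1211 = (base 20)bb5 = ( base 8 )11021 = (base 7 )16325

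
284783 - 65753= 219030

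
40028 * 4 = 160112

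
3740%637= 555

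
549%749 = 549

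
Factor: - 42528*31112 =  - 2^8* 3^1*443^1*3889^1 = -1323131136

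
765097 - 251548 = 513549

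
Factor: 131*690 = 90390 = 2^1*3^1*5^1* 23^1*131^1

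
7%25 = 7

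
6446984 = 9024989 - 2578005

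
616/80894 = 28/3677=0.01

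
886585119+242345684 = 1128930803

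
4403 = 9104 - 4701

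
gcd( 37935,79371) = 9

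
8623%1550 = 873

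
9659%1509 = 605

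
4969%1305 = 1054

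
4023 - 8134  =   -4111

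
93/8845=93/8845 = 0.01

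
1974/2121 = 94/101 = 0.93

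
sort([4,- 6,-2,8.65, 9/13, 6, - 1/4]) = [ - 6,-2, - 1/4, 9/13,4,6, 8.65]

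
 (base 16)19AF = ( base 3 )100000112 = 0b1100110101111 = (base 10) 6575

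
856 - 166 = 690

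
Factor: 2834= 2^1*13^1*109^1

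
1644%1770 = 1644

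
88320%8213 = 6190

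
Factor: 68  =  2^2*17^1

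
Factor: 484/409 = 2^2 * 11^2 * 409^( - 1)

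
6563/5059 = 1 + 1504/5059  =  1.30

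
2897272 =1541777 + 1355495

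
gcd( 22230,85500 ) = 1710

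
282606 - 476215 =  - 193609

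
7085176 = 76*93226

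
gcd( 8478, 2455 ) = 1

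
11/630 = 11/630 = 0.02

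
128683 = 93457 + 35226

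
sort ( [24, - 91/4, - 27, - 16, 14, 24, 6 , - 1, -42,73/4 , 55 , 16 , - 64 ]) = [-64 , - 42, - 27,-91/4 , - 16, - 1,6, 14 , 16,73/4, 24, 24 , 55]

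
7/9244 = 7/9244 = 0.00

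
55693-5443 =50250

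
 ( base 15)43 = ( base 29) 25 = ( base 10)63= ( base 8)77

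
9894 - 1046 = 8848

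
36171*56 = 2025576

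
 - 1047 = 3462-4509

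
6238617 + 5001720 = 11240337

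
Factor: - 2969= - 2969^1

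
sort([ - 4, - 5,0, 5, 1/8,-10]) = [  -  10, - 5, - 4, 0, 1/8,  5 ]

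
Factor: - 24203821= - 24203821^1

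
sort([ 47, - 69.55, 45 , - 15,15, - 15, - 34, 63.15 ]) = [  -  69.55, - 34, - 15,-15, 15, 45 , 47, 63.15 ]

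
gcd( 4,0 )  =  4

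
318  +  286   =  604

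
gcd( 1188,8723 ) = 11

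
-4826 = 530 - 5356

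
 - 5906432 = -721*8192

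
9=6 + 3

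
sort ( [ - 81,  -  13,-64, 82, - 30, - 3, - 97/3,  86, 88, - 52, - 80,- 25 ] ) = [ -81, - 80, - 64 ,-52,- 97/3, - 30, -25,-13,-3, 82, 86,88]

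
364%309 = 55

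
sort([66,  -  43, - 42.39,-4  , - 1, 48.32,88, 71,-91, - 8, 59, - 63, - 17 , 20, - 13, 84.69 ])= [ -91 ,-63, - 43, - 42.39, - 17, -13, - 8, - 4, - 1,20, 48.32,59, 66, 71, 84.69, 88] 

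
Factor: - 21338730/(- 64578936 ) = 3556455/10763156 = 2^ ( - 2)*3^1*5^1*7^1*41^( -1 )*33871^1*65629^( - 1) 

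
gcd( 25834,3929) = 1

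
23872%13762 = 10110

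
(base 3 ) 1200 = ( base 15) 30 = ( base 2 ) 101101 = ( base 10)45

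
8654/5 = 1730+4/5 = 1730.80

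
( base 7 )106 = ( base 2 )110111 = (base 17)34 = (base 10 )55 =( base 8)67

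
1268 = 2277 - 1009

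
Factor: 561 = 3^1*11^1 * 17^1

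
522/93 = 174/31 = 5.61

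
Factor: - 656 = -2^4*41^1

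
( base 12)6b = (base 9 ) 102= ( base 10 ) 83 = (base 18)4b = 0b1010011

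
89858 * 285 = 25609530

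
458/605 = 458/605 = 0.76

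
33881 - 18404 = 15477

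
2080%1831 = 249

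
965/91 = 10 + 55/91 = 10.60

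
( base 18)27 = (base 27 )1g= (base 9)47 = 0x2B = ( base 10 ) 43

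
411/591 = 137/197 = 0.70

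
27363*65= 1778595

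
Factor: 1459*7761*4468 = 50592499932 = 2^2*3^1*13^1*199^1*1117^1 * 1459^1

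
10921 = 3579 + 7342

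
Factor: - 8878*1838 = -16317764  =  -2^2*23^1*193^1*919^1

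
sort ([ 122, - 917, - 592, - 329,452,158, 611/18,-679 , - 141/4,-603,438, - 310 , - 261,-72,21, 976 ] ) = [-917, - 679,  -  603, - 592, - 329, -310 ,-261, - 72,-141/4, 21, 611/18,122,  158,438, 452 , 976 ] 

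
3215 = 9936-6721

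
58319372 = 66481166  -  8161794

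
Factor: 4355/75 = 3^( - 1)*5^ ( - 1)*13^1*67^1 = 871/15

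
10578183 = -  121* ( -87423)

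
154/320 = 77/160 = 0.48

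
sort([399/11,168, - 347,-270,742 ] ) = [ - 347, - 270,  399/11, 168, 742]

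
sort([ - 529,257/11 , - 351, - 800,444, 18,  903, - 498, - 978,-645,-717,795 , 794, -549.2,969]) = [ - 978, - 800, - 717, - 645, - 549.2, - 529, - 498 ,-351,18,257/11,444,  794, 795,903,969] 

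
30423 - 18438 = 11985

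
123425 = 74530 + 48895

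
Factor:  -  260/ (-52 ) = 5^1 = 5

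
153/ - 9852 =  - 51/3284 = - 0.02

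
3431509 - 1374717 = 2056792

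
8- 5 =3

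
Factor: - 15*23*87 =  - 30015=-3^2*5^1*23^1*  29^1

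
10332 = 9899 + 433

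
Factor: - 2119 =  - 13^1*163^1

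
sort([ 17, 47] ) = [ 17,47 ]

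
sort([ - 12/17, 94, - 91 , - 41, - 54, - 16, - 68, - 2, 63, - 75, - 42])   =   [ - 91, - 75, - 68, - 54, - 42,- 41, - 16,- 2,- 12/17, 63, 94]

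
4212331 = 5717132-1504801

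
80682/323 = 4746/19= 249.79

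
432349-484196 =- 51847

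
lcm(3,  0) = 0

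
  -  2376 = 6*( - 396)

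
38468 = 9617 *4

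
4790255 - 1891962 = 2898293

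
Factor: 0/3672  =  0^1  =  0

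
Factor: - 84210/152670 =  - 401^1*727^( - 1 )= - 401/727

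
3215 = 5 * 643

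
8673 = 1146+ 7527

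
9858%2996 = 870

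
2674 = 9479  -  6805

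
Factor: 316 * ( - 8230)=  - 2600680 = -  2^3 * 5^1*79^1*823^1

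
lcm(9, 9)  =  9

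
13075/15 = 871 + 2/3 = 871.67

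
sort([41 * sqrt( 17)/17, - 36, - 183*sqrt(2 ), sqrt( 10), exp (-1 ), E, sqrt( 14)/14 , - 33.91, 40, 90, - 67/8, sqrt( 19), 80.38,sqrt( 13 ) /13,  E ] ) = [ -183*sqrt( 2 ),-36,-33.91, - 67/8, sqrt( 14) /14,sqrt ( 13 ) /13, exp( - 1), E, E, sqrt( 10 ), sqrt (19), 41 * sqrt(17 )/17, 40, 80.38, 90 ] 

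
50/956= 25/478 =0.05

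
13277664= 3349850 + 9927814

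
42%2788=42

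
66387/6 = 11064 + 1/2 = 11064.50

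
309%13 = 10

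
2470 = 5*494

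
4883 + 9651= 14534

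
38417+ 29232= 67649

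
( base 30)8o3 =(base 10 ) 7923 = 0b1111011110011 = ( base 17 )1a71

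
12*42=504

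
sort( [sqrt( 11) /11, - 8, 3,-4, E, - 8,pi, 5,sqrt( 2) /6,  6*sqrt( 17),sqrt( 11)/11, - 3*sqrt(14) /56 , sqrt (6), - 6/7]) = [ - 8, - 8, - 4,-6/7, - 3*sqrt( 14)/56, sqrt(2 )/6,  sqrt(11)/11, sqrt( 11) /11, sqrt( 6), E, 3, pi,5, 6* sqrt( 17)]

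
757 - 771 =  - 14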